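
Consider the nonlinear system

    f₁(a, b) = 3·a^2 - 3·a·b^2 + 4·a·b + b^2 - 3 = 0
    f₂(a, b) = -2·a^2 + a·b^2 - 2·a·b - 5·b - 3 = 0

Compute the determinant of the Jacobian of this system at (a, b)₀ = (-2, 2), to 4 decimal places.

J = [[6·a - 3·b^2 + 4·b, -6·a·b + 4·a + 2·b], [-4·a + b^2 - 2·b, 2·a·b - 2·a - 5]].
At the point, J = [[-16.0000, 20.0000], [8.0000, -9.0000]].
det J = -16.0000.

-16.0000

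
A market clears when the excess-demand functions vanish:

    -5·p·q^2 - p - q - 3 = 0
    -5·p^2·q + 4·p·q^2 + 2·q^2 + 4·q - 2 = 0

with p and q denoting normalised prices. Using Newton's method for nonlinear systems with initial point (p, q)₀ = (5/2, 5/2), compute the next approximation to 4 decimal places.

(1.7695, 1.5147)

At (5/2, 5/2): F = (-86.1250, 4.8750).
Jacobian J = [[-5·q^2 - 1, -10·p·q - 1], [-10·p·q + 4·q^2, -5·p^2 + 8·p·q + 4·q + 4]].
At the point, J = [[-32.2500, -63.5000], [-37.5000, 32.7500]] (det J = -3437.4375).
Solving J·Δ = −F gives Δ = (-0.7305, -0.9853).
Then the next iterate is (p, q)₁ = (1.7695, 1.5147).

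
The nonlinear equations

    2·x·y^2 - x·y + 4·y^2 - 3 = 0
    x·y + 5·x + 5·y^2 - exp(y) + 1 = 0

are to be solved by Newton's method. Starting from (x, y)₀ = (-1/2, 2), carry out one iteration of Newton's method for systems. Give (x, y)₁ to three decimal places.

At (-1/2, 2): F = (10.000, 10.11094).
Jacobian J = [[2·y^2 - y, 4·x·y - x + 8·y], [y + 5, x + 10·y - exp(y)]].
At the point, J = [[6.000, 12.500], [7.000, 12.11094]] (det J = -14.83434).
Solving J·Δ = −F gives Δ = (-0.356, -0.629).
Then the next iterate is (x, y)₁ = (-0.856, 1.371).

(-0.856, 1.371)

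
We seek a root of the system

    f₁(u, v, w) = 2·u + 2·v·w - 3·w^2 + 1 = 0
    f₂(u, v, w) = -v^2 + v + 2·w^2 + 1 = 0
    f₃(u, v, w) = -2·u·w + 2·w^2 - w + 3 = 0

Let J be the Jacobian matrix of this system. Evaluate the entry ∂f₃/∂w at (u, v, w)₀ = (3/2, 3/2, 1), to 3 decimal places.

∂f₃/∂w = -2·u + 4·w - 1.
At (3/2, 3/2, 1) this is 0.000.

0.000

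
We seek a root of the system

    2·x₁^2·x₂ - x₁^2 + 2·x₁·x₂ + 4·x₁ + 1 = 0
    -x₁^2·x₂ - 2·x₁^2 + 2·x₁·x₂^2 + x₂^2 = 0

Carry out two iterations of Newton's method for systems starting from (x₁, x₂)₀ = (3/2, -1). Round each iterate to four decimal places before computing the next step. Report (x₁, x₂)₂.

(1.2910, -0.7616)

At (3/2, -1): F = (-2.7500, 1.7500).
Jacobian J = [[4·x₁·x₂ - 2·x₁ + 2·x₂ + 4, 2·x₁^2 + 2·x₁], [-2·x₁·x₂ - 4·x₁ + 2·x₂^2, -x₁^2 + 4·x₁·x₂ + 2·x₂]].
At the point, J = [[-7.0000, 7.5000], [-1.0000, -10.2500]] (det J = 79.2500).
Solving J·Δ = −F gives Δ = (-0.1901, 0.1893).
Then the next iterate is (x₁, x₂)₁ = (1.3099, -0.8107).
Round to (1.3099, -0.8107) and repeat: F = (-0.382170, 0.338411), J = [[-4.488944, 6.051476], [-1.801259, -7.584982]].
Δ = (-0.0189, 0.0491), so (x₁, x₂)₂ = (1.2910, -0.7616).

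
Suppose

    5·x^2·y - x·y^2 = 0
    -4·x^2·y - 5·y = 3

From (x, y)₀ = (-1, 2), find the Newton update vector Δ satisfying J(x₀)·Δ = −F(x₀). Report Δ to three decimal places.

At (-1, 2): F = (14.000, -21.000).
Jacobian J = [[10·x·y - y^2, 5·x^2 - 2·x·y], [-8·x·y, -4·x^2 - 5]].
At the point, J = [[-24.000, 9.000], [16.000, -9.000]] (det J = 72.000).
Solving J·Δ = −F gives Δ = (-0.875, -3.889).

(-0.875, -3.889)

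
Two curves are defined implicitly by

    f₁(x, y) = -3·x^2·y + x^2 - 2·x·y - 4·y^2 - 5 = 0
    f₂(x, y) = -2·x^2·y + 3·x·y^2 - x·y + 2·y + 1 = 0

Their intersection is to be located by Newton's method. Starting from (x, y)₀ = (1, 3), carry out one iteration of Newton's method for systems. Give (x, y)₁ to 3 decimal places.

(-7.077, 7.231)

At (1, 3): F = (-55.000, 25.000).
Jacobian J = [[-6·x·y + 2·x - 2·y, -3·x^2 - 2·x - 8·y], [-4·x·y + 3·y^2 - y, -2·x^2 + 6·x·y - x + 2]].
At the point, J = [[-22.000, -29.000], [12.000, 17.000]] (det J = -26.000).
Solving J·Δ = −F gives Δ = (-8.077, 4.231).
Then the next iterate is (x, y)₁ = (-7.077, 7.231).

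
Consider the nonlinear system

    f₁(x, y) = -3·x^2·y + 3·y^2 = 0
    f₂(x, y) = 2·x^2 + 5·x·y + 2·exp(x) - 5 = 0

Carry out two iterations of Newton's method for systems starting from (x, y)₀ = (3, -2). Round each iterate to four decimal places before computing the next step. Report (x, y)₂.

At (3, -2): F = (66.0000, 23.171074).
Jacobian J = [[-6·x·y, -3·x^2 + 6·y], [4·x + 5·y + 2·exp(x), 5·x]].
At the point, J = [[36.0000, -39.0000], [42.171074, 15.0000]] (det J = 2184.671880).
Solving J·Δ = −F gives Δ = (-0.8668, 0.8922).
Then the next iterate is (x, y)₁ = (2.1332, -1.1078).
Round to (2.1332, -1.1078) and repeat: F = (18.804935, 9.168965), J = [[14.178954, -20.298427], [19.877475, 10.6660]].
Δ = (-0.6971, 0.4395), so (x, y)₂ = (1.4361, -0.6683).

(1.4361, -0.6683)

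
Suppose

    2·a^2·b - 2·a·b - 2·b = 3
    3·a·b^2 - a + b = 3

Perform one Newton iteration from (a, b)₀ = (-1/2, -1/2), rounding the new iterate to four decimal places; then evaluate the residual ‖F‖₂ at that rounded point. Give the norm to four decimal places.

At (-1/2, -1/2): F = (-2.7500, -3.3750).
Jacobian J = [[4·a·b - 2·b, 2·a^2 - 2·a - 2], [3·b^2 - 1, 6·a·b + 1]].
At the point, J = [[2.0000, -0.5000], [-0.2500, 2.5000]] (det J = 4.8750).
Solving J·Δ = −F gives Δ = (1.7564, 1.5256).
Then the next iterate is (a, b)₁ = (1.2564, 1.0256).
Re-evaluating at (1.2564, 1.0256): F = (-4.390424, 0.733853), so ‖F‖₂ = 4.4513.

4.4513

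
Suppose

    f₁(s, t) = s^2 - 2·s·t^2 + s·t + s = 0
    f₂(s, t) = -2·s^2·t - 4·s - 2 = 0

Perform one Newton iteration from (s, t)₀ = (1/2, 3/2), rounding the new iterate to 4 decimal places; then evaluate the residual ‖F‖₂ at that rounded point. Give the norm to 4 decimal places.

At (1/2, 3/2): F = (-0.7500, -4.7500).
Jacobian J = [[2·s - 2·t^2 + t + 1, -4·s·t + s], [-4·s·t - 4, -2·s^2]].
At the point, J = [[-1.0000, -2.5000], [-7.0000, -0.5000]] (det J = -17.0000).
Solving J·Δ = −F gives Δ = (-0.6765, -0.0294).
Then the next iterate is (s, t)₁ = (-0.1765, 1.4706).
Re-evaluating at (-0.1765, 1.4706): F = (0.358512, -1.385625), so ‖F‖₂ = 1.4313.

1.4313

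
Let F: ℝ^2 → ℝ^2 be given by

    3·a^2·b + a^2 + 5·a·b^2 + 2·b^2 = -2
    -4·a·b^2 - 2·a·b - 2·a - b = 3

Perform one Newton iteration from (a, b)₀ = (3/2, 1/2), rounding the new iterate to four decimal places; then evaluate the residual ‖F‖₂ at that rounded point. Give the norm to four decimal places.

30.1072

At (3/2, 1/2): F = (10.0000, -9.5000).
Jacobian J = [[6·a·b + 2·a + 5·b^2, 3·a^2 + 10·a·b + 4·b], [-4·b^2 - 2·b - 2, -8·a·b - 2·a - 1]].
At the point, J = [[8.7500, 16.2500], [-4.0000, -10.0000]] (det J = -22.5000).
Solving J·Δ = −F gives Δ = (2.4167, -1.9167).
Then the next iterate is (a, b)₁ = (3.9167, -1.4167).
Re-evaluating at (3.9167, -1.4167): F = (-4.539362, -29.762999), so ‖F‖₂ = 30.1072.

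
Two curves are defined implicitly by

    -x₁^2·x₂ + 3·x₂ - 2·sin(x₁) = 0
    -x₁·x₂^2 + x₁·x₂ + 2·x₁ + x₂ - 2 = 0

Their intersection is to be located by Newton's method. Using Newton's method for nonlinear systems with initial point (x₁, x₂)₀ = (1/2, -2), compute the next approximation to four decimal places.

(1.0150, 0.3028)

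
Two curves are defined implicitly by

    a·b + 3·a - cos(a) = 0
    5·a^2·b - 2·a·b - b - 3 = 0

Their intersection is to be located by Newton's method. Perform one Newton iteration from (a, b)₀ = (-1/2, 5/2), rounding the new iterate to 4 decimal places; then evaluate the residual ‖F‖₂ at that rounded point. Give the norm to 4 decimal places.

At (-1/2, 5/2): F = (-3.627583, 0.1250).
Jacobian J = [[b + sin(a) + 3, a], [10·a·b - 2·b, 5·a^2 - 2·a - 1]].
At the point, J = [[5.020574, -0.5000], [-17.5000, 1.2500]] (det J = -2.474282).
Solving J·Δ = −F gives Δ = (-1.8074, -25.4034).
Then the next iterate is (a, b)₁ = (-2.3074, -22.9034).
Re-evaluating at (-2.3074, -22.9034): F = (46.596881, -695.490570), so ‖F‖₂ = 697.0498.

697.0498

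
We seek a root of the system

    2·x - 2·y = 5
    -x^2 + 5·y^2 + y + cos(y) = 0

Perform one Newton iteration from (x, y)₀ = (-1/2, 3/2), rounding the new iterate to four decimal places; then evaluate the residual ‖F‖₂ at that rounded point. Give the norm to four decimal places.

6.3245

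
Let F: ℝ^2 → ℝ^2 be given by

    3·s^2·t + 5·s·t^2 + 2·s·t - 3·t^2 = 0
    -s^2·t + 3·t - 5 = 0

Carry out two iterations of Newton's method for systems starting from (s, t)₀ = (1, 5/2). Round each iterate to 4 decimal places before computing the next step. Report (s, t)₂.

At (1, 5/2): F = (25.0000, 0.0000).
Jacobian J = [[6·s·t + 5·t^2 + 2·t, 3·s^2 + 10·s·t + 2·s - 6·t], [-2·s·t, -s^2 + 3]].
At the point, J = [[51.2500, 15.0000], [-5.0000, 2.0000]] (det J = 177.5000).
Solving J·Δ = −F gives Δ = (-0.2817, -0.7042).
Then the next iterate is (s, t)₁ = (0.7183, 1.7958).
Round to (0.7183, 1.7958) and repeat: F = (7.267029, -0.539152), J = [[27.455627, 5.108896], [-2.579846, 2.484045]].
Δ = (-0.2557, -0.0485), so (s, t)₂ = (0.4626, 1.7473).

(0.4626, 1.7473)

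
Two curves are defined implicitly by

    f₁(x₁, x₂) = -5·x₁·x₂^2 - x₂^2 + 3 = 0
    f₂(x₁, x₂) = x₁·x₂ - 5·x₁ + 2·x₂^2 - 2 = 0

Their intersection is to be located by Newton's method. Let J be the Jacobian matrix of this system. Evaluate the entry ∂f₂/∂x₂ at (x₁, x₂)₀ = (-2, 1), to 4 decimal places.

2.0000

∂f₂/∂x₂ = x₁ + 4·x₂.
At (-2, 1) this is 2.0000.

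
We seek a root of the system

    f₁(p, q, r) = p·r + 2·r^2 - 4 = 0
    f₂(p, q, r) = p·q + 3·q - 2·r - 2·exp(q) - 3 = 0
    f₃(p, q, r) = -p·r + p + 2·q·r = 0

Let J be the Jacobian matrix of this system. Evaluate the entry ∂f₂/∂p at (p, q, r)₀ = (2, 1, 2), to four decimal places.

∂f₂/∂p = q.
At (2, 1, 2) this is 1.0000.

1.0000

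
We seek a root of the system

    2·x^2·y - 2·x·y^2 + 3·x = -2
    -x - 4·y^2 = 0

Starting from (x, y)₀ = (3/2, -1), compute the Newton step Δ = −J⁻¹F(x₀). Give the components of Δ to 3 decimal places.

(1.686, 0.898)

At (3/2, -1): F = (-1.000, -5.500).
Jacobian J = [[4·x·y - 2·y^2 + 3, 2·x^2 - 4·x·y], [-1, -8·y]].
At the point, J = [[-5.000, 10.500], [-1.000, 8.000]] (det J = -29.500).
Solving J·Δ = −F gives Δ = (1.686, 0.898).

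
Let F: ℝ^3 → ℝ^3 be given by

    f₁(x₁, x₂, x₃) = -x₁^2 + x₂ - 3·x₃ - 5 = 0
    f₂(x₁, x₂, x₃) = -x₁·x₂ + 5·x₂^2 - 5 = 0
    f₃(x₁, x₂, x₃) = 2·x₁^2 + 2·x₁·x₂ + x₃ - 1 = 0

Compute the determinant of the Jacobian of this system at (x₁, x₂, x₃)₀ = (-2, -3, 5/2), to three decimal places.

J = [[-2·x₁, 1, -3], [-x₂, -x₁ + 10·x₂, 0], [4·x₁ + 2·x₂, 2·x₁, 1]].
At the point, J = [[4.000, 1.000, -3.000], [3.000, -28.000, 0.000], [-14.000, -4.000, 1.000]].
det J = 1097.000.

1097.000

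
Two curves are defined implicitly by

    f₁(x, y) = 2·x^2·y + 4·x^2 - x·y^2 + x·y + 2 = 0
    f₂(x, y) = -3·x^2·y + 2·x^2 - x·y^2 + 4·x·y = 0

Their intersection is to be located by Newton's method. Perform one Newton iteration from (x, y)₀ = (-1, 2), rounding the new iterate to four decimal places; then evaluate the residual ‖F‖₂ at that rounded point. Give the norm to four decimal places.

At (-1, 2): F = (12.0000, -8.0000).
Jacobian J = [[4·x·y + 8·x - y^2 + y, 2·x^2 - 2·x·y + x], [-6·x·y + 4·x - y^2 + 4·y, -3·x^2 - 2·x·y + 4·x]].
At the point, J = [[-18.0000, 5.0000], [12.0000, -3.0000]] (det J = -6.0000).
Solving J·Δ = −F gives Δ = (0.6667, 0.0000).
Then the next iterate is (x, y)₁ = (-0.3333, 2.0000).
Re-evaluating at (-0.3333, 2.0000): F = (3.555311, -1.777556), so ‖F‖₂ = 3.9749.

3.9749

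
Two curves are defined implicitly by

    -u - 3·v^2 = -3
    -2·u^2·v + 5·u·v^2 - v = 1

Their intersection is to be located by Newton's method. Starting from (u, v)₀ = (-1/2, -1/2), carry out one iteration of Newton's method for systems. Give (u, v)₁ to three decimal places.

(2.571, -0.393)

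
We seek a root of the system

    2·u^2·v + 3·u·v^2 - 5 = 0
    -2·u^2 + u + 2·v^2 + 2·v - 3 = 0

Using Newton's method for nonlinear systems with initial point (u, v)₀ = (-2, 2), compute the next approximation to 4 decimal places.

(-0.5962, 0.8365)

At (-2, 2): F = (-13.0000, -1.0000).
Jacobian J = [[4·u·v + 3·v^2, 2·u^2 + 6·u·v], [-4·u + 1, 4·v + 2]].
At the point, J = [[-4.0000, -16.0000], [9.0000, 10.0000]] (det J = 104.0000).
Solving J·Δ = −F gives Δ = (1.4038, -1.1635).
Then the next iterate is (u, v)₁ = (-0.5962, 0.8365).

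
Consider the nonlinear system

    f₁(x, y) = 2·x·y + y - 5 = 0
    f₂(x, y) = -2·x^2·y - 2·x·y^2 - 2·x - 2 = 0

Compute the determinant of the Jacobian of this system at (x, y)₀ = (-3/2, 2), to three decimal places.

J = [[2·y, 2·x + 1], [-4·x·y - 2·y^2 - 2, -2·x^2 - 4·x·y]].
At the point, J = [[4.000, -2.000], [2.000, 7.500]].
det J = 34.000.

34.000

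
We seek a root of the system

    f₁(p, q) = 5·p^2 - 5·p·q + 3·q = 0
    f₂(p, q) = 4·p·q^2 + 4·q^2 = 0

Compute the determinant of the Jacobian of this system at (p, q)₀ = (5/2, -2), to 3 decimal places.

J = [[10·p - 5·q, -5·p + 3], [4·q^2, 8·p·q + 8·q]].
At the point, J = [[35.000, -9.500], [16.000, -56.000]].
det J = -1808.000.

-1808.000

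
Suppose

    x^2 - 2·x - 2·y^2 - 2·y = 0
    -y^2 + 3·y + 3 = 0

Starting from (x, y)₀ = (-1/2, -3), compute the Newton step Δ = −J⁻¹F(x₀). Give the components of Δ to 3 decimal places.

At (-1/2, -3): F = (-10.750, -15.000).
Jacobian J = [[2·x - 2, -4·y - 2], [0, -2·y + 3]].
At the point, J = [[-3.000, 10.000], [0.000, 9.000]] (det J = -27.000).
Solving J·Δ = −F gives Δ = (1.972, 1.667).

(1.972, 1.667)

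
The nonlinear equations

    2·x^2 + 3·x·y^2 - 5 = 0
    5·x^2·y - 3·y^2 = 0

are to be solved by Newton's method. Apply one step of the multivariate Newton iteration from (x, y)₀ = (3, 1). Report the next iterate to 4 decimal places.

At (3, 1): F = (22.0000, 42.0000).
Jacobian J = [[4·x + 3·y^2, 6·x·y], [10·x·y, 5·x^2 - 6·y]].
At the point, J = [[15.0000, 18.0000], [30.0000, 39.0000]] (det J = 45.0000).
Solving J·Δ = −F gives Δ = (-2.2667, 0.6667).
Then the next iterate is (x, y)₁ = (0.7333, 1.6667).

(0.7333, 1.6667)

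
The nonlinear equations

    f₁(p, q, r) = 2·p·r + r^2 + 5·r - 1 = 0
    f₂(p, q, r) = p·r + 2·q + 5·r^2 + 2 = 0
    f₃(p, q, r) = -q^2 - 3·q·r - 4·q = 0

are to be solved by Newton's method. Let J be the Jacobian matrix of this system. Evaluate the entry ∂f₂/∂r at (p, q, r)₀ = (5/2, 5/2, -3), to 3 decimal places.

-27.500

∂f₂/∂r = p + 10·r.
At (5/2, 5/2, -3) this is -27.500.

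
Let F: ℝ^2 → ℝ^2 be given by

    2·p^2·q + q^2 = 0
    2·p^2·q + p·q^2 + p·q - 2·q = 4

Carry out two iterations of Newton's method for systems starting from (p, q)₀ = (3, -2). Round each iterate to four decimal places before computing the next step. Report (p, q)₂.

(1.0930, -2.6817)

At (3, -2): F = (-32.0000, -30.0000).
Jacobian J = [[4·p·q, 2·p^2 + 2·q], [4·p·q + q^2 + q, 2·p^2 + 2·p·q + p - 2]].
At the point, J = [[-24.0000, 14.0000], [-22.0000, 7.0000]] (det J = 140.0000).
Solving J·Δ = −F gives Δ = (-1.4000, -0.1143).
Then the next iterate is (p, q)₁ = (1.6000, -2.1143).
Round to (1.6000, -2.1143) and repeat: F = (-6.354952, -6.827073), J = [[-13.531520, 0.8914], [-11.175556, -2.045760]].
Δ = (-0.5070, -0.5674), so (p, q)₂ = (1.0930, -2.6817).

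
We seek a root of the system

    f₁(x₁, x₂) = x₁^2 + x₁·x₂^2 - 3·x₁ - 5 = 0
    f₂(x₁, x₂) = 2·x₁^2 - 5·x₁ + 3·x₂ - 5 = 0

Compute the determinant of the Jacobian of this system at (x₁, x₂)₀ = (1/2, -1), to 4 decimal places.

-6.0000

J = [[2·x₁ + x₂^2 - 3, 2·x₁·x₂], [4·x₁ - 5, 3]].
At the point, J = [[-1.0000, -1.0000], [-3.0000, 3.0000]].
det J = -6.0000.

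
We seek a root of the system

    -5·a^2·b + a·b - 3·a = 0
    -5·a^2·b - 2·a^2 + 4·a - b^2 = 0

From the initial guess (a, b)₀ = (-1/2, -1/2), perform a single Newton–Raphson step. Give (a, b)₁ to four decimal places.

(0.0656, -1.0820)

At (-1/2, -1/2): F = (2.3750, -2.1250).
Jacobian J = [[-10·a·b + b - 3, -5·a^2 + a], [-10·a·b - 4·a + 4, -5·a^2 - 2·b]].
At the point, J = [[-6.0000, -1.7500], [3.5000, -0.2500]] (det J = 7.6250).
Solving J·Δ = −F gives Δ = (0.5656, -0.5820).
Then the next iterate is (a, b)₁ = (0.0656, -1.0820).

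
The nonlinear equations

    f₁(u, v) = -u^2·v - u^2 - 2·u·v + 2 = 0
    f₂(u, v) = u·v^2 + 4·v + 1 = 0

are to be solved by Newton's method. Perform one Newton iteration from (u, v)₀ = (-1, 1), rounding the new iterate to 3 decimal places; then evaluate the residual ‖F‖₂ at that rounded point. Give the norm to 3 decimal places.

4.000

At (-1, 1): F = (2.000, 4.000).
Jacobian J = [[-2·u·v - 2·u - 2·v, -u^2 - 2·u], [v^2, 2·u·v + 4]].
At the point, J = [[2.000, 1.000], [1.000, 2.000]] (det J = 3.000).
Solving J·Δ = −F gives Δ = (0.000, -2.000).
Then the next iterate is (u, v)₁ = (-1.000, -1.000).
Re-evaluating at (-1.000, -1.000): F = (0.000, -4.000), so ‖F‖₂ = 4.000.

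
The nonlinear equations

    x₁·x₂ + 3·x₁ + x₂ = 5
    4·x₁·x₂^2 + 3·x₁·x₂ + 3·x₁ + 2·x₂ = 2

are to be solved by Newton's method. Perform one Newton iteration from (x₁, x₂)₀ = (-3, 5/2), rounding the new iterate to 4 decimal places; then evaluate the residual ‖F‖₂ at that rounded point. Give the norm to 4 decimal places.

29.4762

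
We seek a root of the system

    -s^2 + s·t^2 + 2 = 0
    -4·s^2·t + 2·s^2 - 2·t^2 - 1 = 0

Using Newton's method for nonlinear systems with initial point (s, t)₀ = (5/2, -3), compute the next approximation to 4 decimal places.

(1.7082, -1.9945)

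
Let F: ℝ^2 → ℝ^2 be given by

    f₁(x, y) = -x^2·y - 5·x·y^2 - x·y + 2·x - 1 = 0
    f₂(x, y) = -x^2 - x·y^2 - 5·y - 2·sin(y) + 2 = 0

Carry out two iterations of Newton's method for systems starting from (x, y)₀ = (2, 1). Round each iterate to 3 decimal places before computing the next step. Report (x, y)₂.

(-4.672, -0.870)

At (2, 1): F = (-13.000, -10.68294).
Jacobian J = [[-2·x·y - 5·y^2 - y + 2, -x^2 - 10·x·y - x], [-2·x - y^2, -2·x·y - 2·cos(y) - 5]].
At the point, J = [[-8.000, -26.000], [-5.000, -10.08060]] (det J = -49.35516).
Solving J·Δ = −F gives Δ = (-2.973, 0.415).
Then the next iterate is (x, y)₁ = (-0.973, 1.415).
Round to (-0.973, 1.415) and repeat: F = (6.83200, -6.04934), J = [[-6.67253, 13.79422], [-0.05623, -2.55674]].
Δ = (-3.699, -2.285), so (x, y)₂ = (-4.672, -0.870).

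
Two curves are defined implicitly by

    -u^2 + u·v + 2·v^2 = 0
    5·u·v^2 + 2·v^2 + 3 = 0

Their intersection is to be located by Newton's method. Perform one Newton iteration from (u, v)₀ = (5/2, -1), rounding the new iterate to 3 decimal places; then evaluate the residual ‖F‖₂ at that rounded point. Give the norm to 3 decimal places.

At (5/2, -1): F = (-6.750, 17.500).
Jacobian J = [[-2·u + v, u + 4·v], [5·v^2, 10·u·v + 4·v]].
At the point, J = [[-6.000, -1.500], [5.000, -29.000]] (det J = 181.500).
Solving J·Δ = −F gives Δ = (-1.223, 0.393).
Then the next iterate is (u, v)₁ = (1.277, -0.607).
Re-evaluating at (1.277, -0.607): F = (-1.66897, 6.08944), so ‖F‖₂ = 6.314.

6.314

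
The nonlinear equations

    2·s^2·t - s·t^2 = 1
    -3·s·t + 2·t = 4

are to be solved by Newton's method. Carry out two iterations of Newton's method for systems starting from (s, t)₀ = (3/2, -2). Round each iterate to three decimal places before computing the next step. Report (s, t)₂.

(2.728, -0.592)

At (3/2, -2): F = (-16.000, 1.000).
Jacobian J = [[4·s·t - t^2, 2·s^2 - 2·s·t], [-3·t, -3·s + 2]].
At the point, J = [[-16.000, 10.500], [6.000, -2.500]] (det J = -23.000).
Solving J·Δ = −F gives Δ = (1.283, 3.478).
Then the next iterate is (s, t)₁ = (2.783, 1.478).
Round to (2.783, 1.478) and repeat: F = (15.81506, -13.38382), J = [[14.26861, 7.26363], [-4.434, -6.349]].
Δ = (-0.055, -2.070), so (s, t)₂ = (2.728, -0.592).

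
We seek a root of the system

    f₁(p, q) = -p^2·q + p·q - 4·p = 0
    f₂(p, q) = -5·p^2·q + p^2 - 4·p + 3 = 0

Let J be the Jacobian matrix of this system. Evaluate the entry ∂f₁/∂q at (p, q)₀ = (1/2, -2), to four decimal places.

0.2500

∂f₁/∂q = -p^2 + p.
At (1/2, -2) this is 0.2500.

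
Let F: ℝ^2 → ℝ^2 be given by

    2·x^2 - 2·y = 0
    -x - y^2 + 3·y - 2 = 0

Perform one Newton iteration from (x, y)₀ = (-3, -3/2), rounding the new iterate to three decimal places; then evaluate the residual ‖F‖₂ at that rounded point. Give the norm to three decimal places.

At (-3, -3/2): F = (21.000, -5.750).
Jacobian J = [[4·x, -2], [-1, -2·y + 3]].
At the point, J = [[-12.000, -2.000], [-1.000, 6.000]] (det J = -74.000).
Solving J·Δ = −F gives Δ = (1.547, 1.216).
Then the next iterate is (x, y)₁ = (-1.453, -0.284).
Re-evaluating at (-1.453, -0.284): F = (4.79042, -1.47966), so ‖F‖₂ = 5.014.

5.014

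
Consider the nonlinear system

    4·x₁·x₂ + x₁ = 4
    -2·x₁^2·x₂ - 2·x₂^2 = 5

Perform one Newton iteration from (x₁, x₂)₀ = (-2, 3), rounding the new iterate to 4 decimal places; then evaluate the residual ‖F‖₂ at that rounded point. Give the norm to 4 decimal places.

At (-2, 3): F = (-30.0000, -47.0000).
Jacobian J = [[4·x₂ + 1, 4·x₁], [-4·x₁·x₂, -2·x₁^2 - 4·x₂]].
At the point, J = [[13.0000, -8.0000], [24.0000, -20.0000]] (det J = -68.0000).
Solving J·Δ = −F gives Δ = (3.2941, 1.6029).
Then the next iterate is (x₁, x₂)₁ = (1.2941, 4.6029).
Re-evaluating at (1.2941, 4.6029): F = (21.120552, -62.790282), so ‖F‖₂ = 66.2472.

66.2472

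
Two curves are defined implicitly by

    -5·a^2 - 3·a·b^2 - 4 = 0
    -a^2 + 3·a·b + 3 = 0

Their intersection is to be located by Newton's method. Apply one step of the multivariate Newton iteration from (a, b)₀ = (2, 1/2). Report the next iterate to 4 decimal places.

(0.9892, -0.2545)

At (2, 1/2): F = (-25.5000, 2.0000).
Jacobian J = [[-10·a - 3·b^2, -6·a·b], [-2·a + 3·b, 3·a]].
At the point, J = [[-20.7500, -6.0000], [-2.5000, 6.0000]] (det J = -139.5000).
Solving J·Δ = −F gives Δ = (-1.0108, -0.7545).
Then the next iterate is (a, b)₁ = (0.9892, -0.2545).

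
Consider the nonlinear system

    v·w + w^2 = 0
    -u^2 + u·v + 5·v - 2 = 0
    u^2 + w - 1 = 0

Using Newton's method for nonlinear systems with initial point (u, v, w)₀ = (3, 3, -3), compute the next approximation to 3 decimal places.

(1.822, 0.933, -0.933)

At (3, 3, -3): F = (0.000, 13.000, 5.000).
Jacobian J = [[0, w, v + 2·w], [-2·u + v, u + 5, 0], [2·u, 0, 1]].
At the point, J = [[0.000, -3.000, -3.000], [-3.000, 8.000, 0.000], [6.000, 0.000, 1.000]] (det J = 135.000).
Solving J·Δ = −F gives Δ = (-1.178, -2.067, 2.067).
Then the next iterate is (u, v, w)₁ = (1.822, 0.933, -0.933).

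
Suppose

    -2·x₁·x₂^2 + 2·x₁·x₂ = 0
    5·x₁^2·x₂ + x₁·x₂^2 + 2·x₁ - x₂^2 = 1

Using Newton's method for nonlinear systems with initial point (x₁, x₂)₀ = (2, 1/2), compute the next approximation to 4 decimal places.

(0.0000, 1.0357)

At (2, 1/2): F = (1.0000, 13.2500).
Jacobian J = [[-2·x₂^2 + 2·x₂, -4·x₁·x₂ + 2·x₁], [10·x₁·x₂ + x₂^2 + 2, 5·x₁^2 + 2·x₁·x₂ - 2·x₂]].
At the point, J = [[0.5000, 0.0000], [12.2500, 21.0000]] (det J = 10.5000).
Solving J·Δ = −F gives Δ = (-2.0000, 0.5357).
Then the next iterate is (x₁, x₂)₁ = (0.0000, 1.0357).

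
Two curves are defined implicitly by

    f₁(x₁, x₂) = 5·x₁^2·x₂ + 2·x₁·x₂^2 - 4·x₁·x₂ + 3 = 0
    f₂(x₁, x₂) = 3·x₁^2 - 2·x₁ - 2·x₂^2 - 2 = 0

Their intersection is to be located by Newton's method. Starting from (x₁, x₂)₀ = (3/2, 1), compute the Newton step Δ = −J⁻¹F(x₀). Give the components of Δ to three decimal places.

At (3/2, 1): F = (11.250, -0.250).
Jacobian J = [[10·x₁·x₂ + 2·x₂^2 - 4·x₂, 5·x₁^2 + 4·x₁·x₂ - 4·x₁], [6·x₁ - 2, -4·x₂]].
At the point, J = [[13.000, 11.250], [7.000, -4.000]] (det J = -130.750).
Solving J·Δ = −F gives Δ = (-0.323, -0.627).

(-0.323, -0.627)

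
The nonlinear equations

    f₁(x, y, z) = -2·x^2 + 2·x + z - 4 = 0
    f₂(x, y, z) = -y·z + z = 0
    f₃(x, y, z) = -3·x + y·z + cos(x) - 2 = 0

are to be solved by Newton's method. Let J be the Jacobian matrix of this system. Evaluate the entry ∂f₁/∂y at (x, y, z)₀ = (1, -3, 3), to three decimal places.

∂f₁/∂y = 0.
At (1, -3, 3) this is 0.000.

0.000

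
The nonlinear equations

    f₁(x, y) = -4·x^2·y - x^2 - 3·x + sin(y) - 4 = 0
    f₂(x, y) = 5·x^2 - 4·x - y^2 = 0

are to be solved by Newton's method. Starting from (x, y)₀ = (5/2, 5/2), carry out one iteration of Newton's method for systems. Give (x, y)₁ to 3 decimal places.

(1.556, 1.535)

At (5/2, 5/2): F = (-79.65153, 15.000).
Jacobian J = [[-8·x·y - 2·x - 3, -4·x^2 + cos(y)], [10·x - 4, -2·y]].
At the point, J = [[-58.000, -25.80114], [21.000, -5.000]] (det J = 831.82402).
Solving J·Δ = −F gives Δ = (-0.944, -0.965).
Then the next iterate is (x, y)₁ = (1.556, 1.535).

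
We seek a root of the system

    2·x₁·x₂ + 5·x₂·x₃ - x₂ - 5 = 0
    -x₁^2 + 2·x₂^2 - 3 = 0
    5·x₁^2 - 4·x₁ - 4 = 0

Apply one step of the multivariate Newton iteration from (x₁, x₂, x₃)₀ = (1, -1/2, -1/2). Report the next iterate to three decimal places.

At (1, -1/2, -1/2): F = (-4.250, -3.500, -3.000).
Jacobian J = [[2·x₂, 2·x₁ + 5·x₃ - 1, 5·x₂], [-2·x₁, 4·x₂, 0], [10·x₁ - 4, 0, 0]].
At the point, J = [[-1.000, -1.500, -2.500], [-2.000, -2.000, 0.000], [6.000, 0.000, 0.000]] (det J = -30.000).
Solving J·Δ = −F gives Δ = (0.500, -2.250, -0.550).
Then the next iterate is (x₁, x₂, x₃)₁ = (1.500, -2.750, -1.050).

(1.500, -2.750, -1.050)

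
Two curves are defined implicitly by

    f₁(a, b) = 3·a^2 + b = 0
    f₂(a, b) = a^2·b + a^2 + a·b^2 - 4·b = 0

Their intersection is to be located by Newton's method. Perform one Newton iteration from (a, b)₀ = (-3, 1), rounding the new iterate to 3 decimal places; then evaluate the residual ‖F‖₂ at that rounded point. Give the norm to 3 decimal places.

At (-3, 1): F = (28.000, 11.000).
Jacobian J = [[6·a, 1], [2·a·b + 2·a + b^2, a^2 + 2·a·b - 4]].
At the point, J = [[-18.000, 1.000], [-11.000, -1.000]] (det J = 29.000).
Solving J·Δ = −F gives Δ = (1.345, -3.793).
Then the next iterate is (a, b)₁ = (-1.655, -2.793).
Re-evaluating at (-1.655, -2.793): F = (5.42408, -6.64948), so ‖F‖₂ = 8.581.

8.581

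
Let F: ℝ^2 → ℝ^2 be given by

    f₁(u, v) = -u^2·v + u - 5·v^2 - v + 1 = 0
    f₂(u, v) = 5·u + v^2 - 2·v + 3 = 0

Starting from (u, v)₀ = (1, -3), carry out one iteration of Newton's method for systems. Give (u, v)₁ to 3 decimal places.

(-0.776, -1.235)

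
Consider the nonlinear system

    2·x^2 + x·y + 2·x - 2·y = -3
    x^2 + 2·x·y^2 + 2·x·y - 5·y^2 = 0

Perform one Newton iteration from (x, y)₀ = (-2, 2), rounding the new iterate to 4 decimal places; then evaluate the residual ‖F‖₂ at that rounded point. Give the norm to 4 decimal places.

11.0142

At (-2, 2): F = (-1.0000, -40.0000).
Jacobian J = [[4·x + y + 2, x - 2], [2·x + 2·y^2 + 2·y, 4·x·y + 2·x - 10·y]].
At the point, J = [[-4.0000, -4.0000], [8.0000, -40.0000]] (det J = 192.0000).
Solving J·Δ = −F gives Δ = (0.6250, -0.8750).
Then the next iterate is (x, y)₁ = (-1.3750, 1.1250).
Re-evaluating at (-1.3750, 1.1250): F = (0.234375, -11.011719), so ‖F‖₂ = 11.0142.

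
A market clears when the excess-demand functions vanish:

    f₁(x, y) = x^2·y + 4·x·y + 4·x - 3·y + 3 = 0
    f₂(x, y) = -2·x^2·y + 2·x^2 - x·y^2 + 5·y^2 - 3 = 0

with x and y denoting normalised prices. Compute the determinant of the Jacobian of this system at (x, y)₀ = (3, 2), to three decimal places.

J = [[2·x·y + 4·y + 4, x^2 + 4·x - 3], [-4·x·y + 4·x - y^2, -2·x^2 - 2·x·y + 10·y]].
At the point, J = [[24.000, 18.000], [-16.000, -10.000]].
det J = 48.000.

48.000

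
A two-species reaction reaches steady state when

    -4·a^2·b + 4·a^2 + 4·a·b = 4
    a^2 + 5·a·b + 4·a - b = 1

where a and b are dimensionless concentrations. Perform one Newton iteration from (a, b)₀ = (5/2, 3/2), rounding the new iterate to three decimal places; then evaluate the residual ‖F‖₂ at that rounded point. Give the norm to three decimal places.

At (5/2, 3/2): F = (-1.500, 32.500).
Jacobian J = [[-8·a·b + 8·a + 4·b, -4·a^2 + 4·a], [2·a + 5·b + 4, 5·a - 1]].
At the point, J = [[-4.000, -15.000], [16.500, 11.500]] (det J = 201.500).
Solving J·Δ = −F gives Δ = (-2.334, 0.522).
Then the next iterate is (a, b)₁ = (0.166, 2.022).
Re-evaluating at (0.166, 2.022): F = (-2.77004, -0.65218), so ‖F‖₂ = 2.846.

2.846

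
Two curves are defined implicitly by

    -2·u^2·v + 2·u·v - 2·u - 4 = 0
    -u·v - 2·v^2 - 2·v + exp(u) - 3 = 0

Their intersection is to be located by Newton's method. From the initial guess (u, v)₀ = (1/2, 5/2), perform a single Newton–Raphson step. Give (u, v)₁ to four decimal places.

(-1.7389, 1.0444)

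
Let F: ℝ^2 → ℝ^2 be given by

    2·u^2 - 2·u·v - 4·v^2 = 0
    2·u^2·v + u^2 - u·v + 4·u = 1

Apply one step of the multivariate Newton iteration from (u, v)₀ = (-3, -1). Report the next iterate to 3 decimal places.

(-1.577, -0.555)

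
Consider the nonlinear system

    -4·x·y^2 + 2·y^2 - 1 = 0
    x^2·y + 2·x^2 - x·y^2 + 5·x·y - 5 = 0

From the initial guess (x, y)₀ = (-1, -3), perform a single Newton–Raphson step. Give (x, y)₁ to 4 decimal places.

At (-1, -3): F = (53.0000, 18.0000).
Jacobian J = [[-4·y^2, -8·x·y + 4·y], [2·x·y + 4·x - y^2 + 5·y, x^2 - 2·x·y + 5·x]].
At the point, J = [[-36.0000, -36.0000], [-22.0000, -10.0000]] (det J = -432.0000).
Solving J·Δ = −F gives Δ = (0.2731, 1.1991).
Then the next iterate is (x, y)₁ = (-0.7269, -1.8009).

(-0.7269, -1.8009)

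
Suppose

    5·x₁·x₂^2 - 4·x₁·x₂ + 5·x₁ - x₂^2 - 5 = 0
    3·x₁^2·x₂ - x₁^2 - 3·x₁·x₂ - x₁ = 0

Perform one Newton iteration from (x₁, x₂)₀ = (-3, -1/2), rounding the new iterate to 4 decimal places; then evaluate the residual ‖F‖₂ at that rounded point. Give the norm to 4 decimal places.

At (-3, -1/2): F = (-30.0000, -24.0000).
Jacobian J = [[5·x₂^2 - 4·x₂ + 5, 10·x₁·x₂ - 4·x₁ - 2·x₂], [6·x₁·x₂ - 2·x₁ - 3·x₂ - 1, 3·x₁^2 - 3·x₁]].
At the point, J = [[8.2500, 28.0000], [15.5000, 36.0000]] (det J = -137.0000).
Solving J·Δ = −F gives Δ = (-2.9781, 1.9489).
Then the next iterate is (x₁, x₂)₁ = (-5.9781, 1.4489).
Re-evaluating at (-5.9781, 1.4489): F = (-65.092597, 151.566400), so ‖F‖₂ = 164.9528.

164.9528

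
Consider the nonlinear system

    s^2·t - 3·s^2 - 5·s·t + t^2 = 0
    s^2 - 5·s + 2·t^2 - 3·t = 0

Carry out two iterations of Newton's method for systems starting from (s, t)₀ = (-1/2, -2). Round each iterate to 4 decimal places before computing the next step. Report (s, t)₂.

At (-1/2, -2): F = (-2.2500, 16.7500).
Jacobian J = [[2·s·t - 6·s - 5·t, s^2 - 5·s + 2·t], [2·s - 5, 4·t - 3]].
At the point, J = [[15.0000, -1.2500], [-6.0000, -11.0000]] (det J = -172.5000).
Solving J·Δ = −F gives Δ = (0.2649, 1.3783).
Then the next iterate is (s, t)₁ = (-0.2351, -0.6217).
Round to (-0.2351, -0.6217) and repeat: F = (-0.544476, 3.868894), J = [[4.811423, -0.012628], [-5.4702, -5.4868]].
Δ = (0.1147, 0.5908), so (s, t)₂ = (-0.1204, -0.0309).

(-0.1204, -0.0309)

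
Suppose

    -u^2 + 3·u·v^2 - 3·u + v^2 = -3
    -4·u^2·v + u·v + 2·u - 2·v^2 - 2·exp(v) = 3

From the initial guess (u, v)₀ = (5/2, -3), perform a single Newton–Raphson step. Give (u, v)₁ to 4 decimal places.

(1.8145, -1.9662)

At (5/2, -3): F = (65.7500, 51.400426).
Jacobian J = [[-2·u + 3·v^2 - 3, 6·u·v + 2·v], [-8·u·v + v + 2, -4·u^2 + u - 4·v - 2·exp(v)]].
At the point, J = [[19.0000, -51.0000], [59.0000, -10.599574]] (det J = 2807.608091).
Solving J·Δ = −F gives Δ = (-0.6855, 1.0338).
Then the next iterate is (u, v)₁ = (1.8145, -1.9662).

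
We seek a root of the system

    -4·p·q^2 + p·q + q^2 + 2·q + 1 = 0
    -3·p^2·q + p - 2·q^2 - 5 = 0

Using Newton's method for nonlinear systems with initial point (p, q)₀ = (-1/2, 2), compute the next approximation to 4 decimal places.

At (-1/2, 2): F = (16.0000, -15.0000).
Jacobian J = [[-4·q^2 + q, -8·p·q + p + 2·q + 2], [-6·p·q + 1, -3·p^2 - 4·q]].
At the point, J = [[-14.0000, 13.5000], [7.0000, -8.7500]] (det J = 28.0000).
Solving J·Δ = −F gives Δ = (-2.2321, -3.5000).
Then the next iterate is (p, q)₁ = (-2.7321, -1.5000).

(-2.7321, -1.5000)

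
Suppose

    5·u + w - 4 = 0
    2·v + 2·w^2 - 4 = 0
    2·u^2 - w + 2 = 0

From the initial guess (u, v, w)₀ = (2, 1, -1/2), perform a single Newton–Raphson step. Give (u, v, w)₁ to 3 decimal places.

(0.769, 2.404, 0.154)

At (2, 1, -1/2): F = (5.500, -1.500, 10.500).
Jacobian J = [[5, 0, 1], [0, 2, 4·w], [4·u, 0, -1]].
At the point, J = [[5.000, 0.000, 1.000], [0.000, 2.000, -2.000], [8.000, 0.000, -1.000]] (det J = -26.000).
Solving J·Δ = −F gives Δ = (-1.231, 1.404, 0.654).
Then the next iterate is (u, v, w)₁ = (0.769, 2.404, 0.154).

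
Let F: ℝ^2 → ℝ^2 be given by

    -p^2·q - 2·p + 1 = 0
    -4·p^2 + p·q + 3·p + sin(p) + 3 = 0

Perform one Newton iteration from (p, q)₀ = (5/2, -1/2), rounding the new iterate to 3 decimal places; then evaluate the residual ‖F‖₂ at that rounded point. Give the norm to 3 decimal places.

At (5/2, -1/2): F = (-0.875, -15.15153).
Jacobian J = [[-2·p·q - 2, -p^2], [-8·p + q + cos(p) + 3, p]].
At the point, J = [[0.500, -6.250], [-18.30114, 2.500]] (det J = -113.13215).
Solving J·Δ = −F gives Δ = (-0.856, -0.209).
Then the next iterate is (p, q)₁ = (1.644, -0.709).
Re-evaluating at (1.644, -0.709): F = (-0.37176, -3.04722), so ‖F‖₂ = 3.070.

3.070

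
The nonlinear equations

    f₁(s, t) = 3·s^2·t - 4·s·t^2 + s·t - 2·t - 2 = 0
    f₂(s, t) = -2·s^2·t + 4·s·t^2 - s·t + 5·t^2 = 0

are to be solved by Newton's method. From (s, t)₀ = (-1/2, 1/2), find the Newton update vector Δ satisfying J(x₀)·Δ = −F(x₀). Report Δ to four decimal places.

At (-1/2, 1/2): F = (-2.3750, 0.7500).
Jacobian J = [[6·s·t - 4·t^2 + t, 3·s^2 - 8·s·t + s - 2], [-4·s·t + 4·t^2 - t, -2·s^2 + 8·s·t - s + 10·t]].
At the point, J = [[-2.0000, 0.2500], [1.5000, 3.0000]] (det J = -6.3750).
Solving J·Δ = −F gives Δ = (-1.1471, 0.3235).

(-1.1471, 0.3235)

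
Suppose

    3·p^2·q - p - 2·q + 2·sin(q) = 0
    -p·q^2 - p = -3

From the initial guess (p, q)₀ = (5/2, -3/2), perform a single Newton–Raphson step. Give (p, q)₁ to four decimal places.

At (5/2, -3/2): F = (-29.619990, -5.1250).
Jacobian J = [[6·p·q - 1, 3·p^2 + 2·cos(q) - 2], [-q^2 - 1, -2·p·q]].
At the point, J = [[-23.5000, 16.891474], [-3.2500, 7.5000]] (det J = -121.352708).
Solving J·Δ = −F gives Δ = (-1.1172, 0.1992).
Then the next iterate is (p, q)₁ = (1.3828, -1.3008).

(1.3828, -1.3008)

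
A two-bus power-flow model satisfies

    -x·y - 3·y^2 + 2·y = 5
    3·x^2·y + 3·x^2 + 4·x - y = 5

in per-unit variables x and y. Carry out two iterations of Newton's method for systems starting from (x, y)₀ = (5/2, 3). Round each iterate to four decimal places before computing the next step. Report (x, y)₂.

(1.3380, 0.0912)

At (5/2, 3): F = (-33.5000, 77.0000).
Jacobian J = [[-y, -x - 6·y + 2], [6·x·y + 6·x + 4, 3·x^2 - 1]].
At the point, J = [[-3.0000, -18.5000], [64.0000, 17.7500]] (det J = 1130.7500).
Solving J·Δ = −F gives Δ = (-0.7339, -1.6918).
Then the next iterate is (x, y)₁ = (1.7661, 1.3082).
Round to (1.7661, 1.3082) and repeat: F = (-9.828174, 22.354784), J = [[-1.3082, -7.6153], [28.459072, 8.357328]].
Δ = (-0.4281, -1.2170), so (x, y)₂ = (1.3380, 0.0912).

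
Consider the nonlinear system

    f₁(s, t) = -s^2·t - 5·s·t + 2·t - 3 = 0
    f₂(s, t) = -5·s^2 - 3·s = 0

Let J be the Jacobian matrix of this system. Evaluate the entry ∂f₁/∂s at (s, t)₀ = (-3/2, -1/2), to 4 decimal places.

1.0000

∂f₁/∂s = -2·s·t - 5·t.
At (-3/2, -1/2) this is 1.0000.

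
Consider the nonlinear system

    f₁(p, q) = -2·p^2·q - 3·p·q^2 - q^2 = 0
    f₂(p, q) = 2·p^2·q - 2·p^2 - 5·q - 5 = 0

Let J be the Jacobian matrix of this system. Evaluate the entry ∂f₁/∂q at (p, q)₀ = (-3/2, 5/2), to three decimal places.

13.000

∂f₁/∂q = -2·p^2 - 6·p·q - 2·q.
At (-3/2, 5/2) this is 13.000.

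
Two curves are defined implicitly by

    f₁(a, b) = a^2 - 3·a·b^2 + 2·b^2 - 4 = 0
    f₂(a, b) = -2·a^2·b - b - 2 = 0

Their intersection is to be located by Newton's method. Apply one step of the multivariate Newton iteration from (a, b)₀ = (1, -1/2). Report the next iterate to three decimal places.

At (1, -1/2): F = (-3.250, -0.500).
Jacobian J = [[2·a - 3·b^2, -6·a·b + 4·b], [-4·a·b, -2·a^2 - 1]].
At the point, J = [[1.250, 1.000], [2.000, -3.000]] (det J = -5.750).
Solving J·Δ = −F gives Δ = (1.783, 1.022).
Then the next iterate is (a, b)₁ = (2.783, 0.522).

(2.783, 0.522)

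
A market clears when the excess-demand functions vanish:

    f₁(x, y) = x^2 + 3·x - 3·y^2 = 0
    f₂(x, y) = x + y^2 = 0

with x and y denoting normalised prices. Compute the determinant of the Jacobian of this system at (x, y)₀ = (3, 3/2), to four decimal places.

J = [[2·x + 3, -6·y], [1, 2·y]].
At the point, J = [[9.0000, -9.0000], [1.0000, 3.0000]].
det J = 36.0000.

36.0000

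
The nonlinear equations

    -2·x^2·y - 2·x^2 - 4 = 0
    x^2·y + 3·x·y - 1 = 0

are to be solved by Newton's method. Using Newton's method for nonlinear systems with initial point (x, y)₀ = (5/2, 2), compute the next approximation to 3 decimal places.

(1.374, 1.384)

At (5/2, 2): F = (-41.500, 26.500).
Jacobian J = [[-4·x·y - 4·x, -2·x^2], [2·x·y + 3·y, x^2 + 3·x]].
At the point, J = [[-30.000, -12.500], [16.000, 13.750]] (det J = -212.500).
Solving J·Δ = −F gives Δ = (-1.126, -0.616).
Then the next iterate is (x, y)₁ = (1.374, 1.384).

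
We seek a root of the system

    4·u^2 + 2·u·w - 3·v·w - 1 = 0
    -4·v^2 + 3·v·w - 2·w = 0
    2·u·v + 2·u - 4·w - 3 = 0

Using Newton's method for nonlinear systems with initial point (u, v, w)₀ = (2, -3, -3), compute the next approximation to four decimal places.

At (2, -3, -3): F = (-24.0000, -3.0000, 1.0000).
Jacobian J = [[8·u + 2·w, -3·w, 2·u - 3·v], [0, -8·v + 3·w, 3·v - 2], [2·v + 2, 2·u, -4]].
At the point, J = [[10.0000, 9.0000, 13.0000], [0.0000, 15.0000, -11.0000], [-4.0000, 4.0000, -4.0000]] (det J = 1016.0000).
Solving J·Δ = −F gives Δ = (0.1713, 0.9665, 1.0453).
Then the next iterate is (u, v, w)₁ = (2.1713, -2.0335, -1.9547).

(2.1713, -2.0335, -1.9547)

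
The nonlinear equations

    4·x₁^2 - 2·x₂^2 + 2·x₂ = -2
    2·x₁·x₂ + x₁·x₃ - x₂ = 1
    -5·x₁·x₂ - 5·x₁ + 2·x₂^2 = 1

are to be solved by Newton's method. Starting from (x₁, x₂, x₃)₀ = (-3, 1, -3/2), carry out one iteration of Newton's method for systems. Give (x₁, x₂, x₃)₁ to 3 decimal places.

(-1.353, 0.235, -0.608)

At (-3, 1, -3/2): F = (38.000, -3.500, 31.000).
Jacobian J = [[8·x₁, -4·x₂ + 2, 0], [2·x₂ + x₃, 2·x₁ - 1, x₁], [-5·x₂ - 5, -5·x₁ + 4·x₂, 0]].
At the point, J = [[-24.000, -2.000, 0.000], [0.500, -7.000, -3.000], [-10.000, 19.000, 0.000]] (det J = -1428.000).
Solving J·Δ = −F gives Δ = (1.647, -0.765, 0.892).
Then the next iterate is (x₁, x₂, x₃)₁ = (-1.353, 0.235, -0.608).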